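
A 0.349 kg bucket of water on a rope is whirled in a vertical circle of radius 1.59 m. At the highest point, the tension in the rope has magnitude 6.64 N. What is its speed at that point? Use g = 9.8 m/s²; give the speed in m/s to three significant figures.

At the top, T + mg = mv²/r, so v = √(r(T/m + g)) = √(1.59 × (6.64/0.349 + 9.8)) = √(1.59 × 28.83) = √45.83 = 6.770 m/s.

6.77 m/s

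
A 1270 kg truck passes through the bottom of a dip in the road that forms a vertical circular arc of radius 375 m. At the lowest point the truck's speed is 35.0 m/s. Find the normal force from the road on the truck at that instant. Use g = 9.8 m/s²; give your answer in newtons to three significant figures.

At the lowest point, N points up (toward the centre) and the weight mg points down (away from the centre), so the net inward force is N − mg = mv²/r.
N = m(v²/r + g) = 1270 × ((35.0)²/375 + 9.8) = 1270 × (3.267 + 9.8) = 1270 × 13.07 = 16590 N.

16600 N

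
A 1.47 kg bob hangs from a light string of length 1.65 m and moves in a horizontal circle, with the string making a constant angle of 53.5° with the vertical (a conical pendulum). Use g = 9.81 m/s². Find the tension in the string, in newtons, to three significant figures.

Vertically the bob has no acceleration, so T cosθ = mg.
T = mg/cosθ = 1.47 × 9.81 / cos 53.5° = 14.42/0.5948 = 24.24 N.

24.2 N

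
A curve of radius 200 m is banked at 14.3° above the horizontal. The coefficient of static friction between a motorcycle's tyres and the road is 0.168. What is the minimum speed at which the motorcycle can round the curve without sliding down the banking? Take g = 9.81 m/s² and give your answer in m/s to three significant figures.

12.8 m/s

At the minimum speed, friction acts up the slope at its limiting value f = μN. Radially (horizontal, toward centre): N sinθ − μN cosθ = mv²/r. Vertically: N cosθ + μN sinθ = mg.
Dividing: v² = r g (sinθ − μcosθ)/(cosθ + μsinθ).
sinθ − μcosθ = 0.2470 − 0.168×0.9690 = 0.08420; cosθ + μsinθ = 0.9690 + 0.168×0.2470 = 1.011.
v² = 200 × 9.81 × 0.08420/1.011 = 163.5 m²/s², so v = 12.79 m/s.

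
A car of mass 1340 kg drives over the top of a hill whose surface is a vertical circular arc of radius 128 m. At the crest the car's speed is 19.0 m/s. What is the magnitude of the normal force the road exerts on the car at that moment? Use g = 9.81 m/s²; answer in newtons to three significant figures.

9370 N

At the crest the centripetal acceleration points downward (toward the centre of the arc), so mg − N = mv²/r.
N = m(g − v²/r) = 1340 × (9.81 − (19.0)²/128) = 1340 × (9.81 − 2.820) = 1340 × 6.990 = 9366 N.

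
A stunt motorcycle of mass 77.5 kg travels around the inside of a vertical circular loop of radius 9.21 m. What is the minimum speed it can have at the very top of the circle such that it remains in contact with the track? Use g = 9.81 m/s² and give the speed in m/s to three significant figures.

At the top, both weight mg and N point toward the centre: N + mg = mv²/r.
At minimum speed N → 0, so mg = mv_min²/r ⇒ v_min = √(g r) = √(9.81 × 9.21) = 9.505 m/s.

9.51 m/s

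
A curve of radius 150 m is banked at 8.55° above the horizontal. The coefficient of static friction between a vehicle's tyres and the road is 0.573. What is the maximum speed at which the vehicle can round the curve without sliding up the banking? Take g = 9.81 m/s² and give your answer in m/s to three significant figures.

34.1 m/s

At the maximum speed, friction acts down the slope at its limiting value f = μN. Radially (horizontal, toward centre): N sinθ + μN cosθ = mv²/r. Vertically: N cosθ − μN sinθ = mg.
Dividing: v² = r g (sinθ + μcosθ)/(cosθ − μsinθ).
sinθ + μcosθ = 0.1487 + 0.573×0.9889 = 0.7153; cosθ − μsinθ = 0.9889 − 0.573×0.1487 = 0.9037.
v² = 150 × 9.81 × 0.7153/0.9037 = 1165 m²/s², so v = 34.13 m/s.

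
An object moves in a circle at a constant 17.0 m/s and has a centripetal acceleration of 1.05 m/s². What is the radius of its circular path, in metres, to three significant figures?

275 m

a_c = v²/r ⇒ r = v²/a_c = (17.0)²/1.05 = 289.0/1.05 = 275.2 m.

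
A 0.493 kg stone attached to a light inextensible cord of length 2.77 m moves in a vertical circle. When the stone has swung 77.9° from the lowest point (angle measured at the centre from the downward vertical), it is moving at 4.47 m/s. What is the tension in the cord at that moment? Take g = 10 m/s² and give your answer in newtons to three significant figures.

4.59 N

Take the radial direction toward the centre of the circle as positive. The component of the weight along the string toward the centre is −mg cos φ (φ measured from the bottom), so Newton's second law along the string gives T − mg cos φ = m v²/r.
cos 77.9° = 0.2096, so T = m(v²/r + g cos φ) = 0.493 × ((4.47)²/2.77 + 10.0 × 0.2096) = 0.493 × (7.213 + (2.096)) = 0.493 × 9.310 = 4.590 N.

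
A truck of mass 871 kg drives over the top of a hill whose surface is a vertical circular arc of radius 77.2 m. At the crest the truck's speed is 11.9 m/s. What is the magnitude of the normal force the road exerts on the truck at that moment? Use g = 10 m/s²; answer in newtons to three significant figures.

7110 N

At the crest the centripetal acceleration points downward (toward the centre of the arc), so mg − N = mv²/r.
N = m(g − v²/r) = 871 × (10.0 − (11.9)²/77.2) = 871 × (10.0 − 1.834) = 871 × 8.166 = 7112 N.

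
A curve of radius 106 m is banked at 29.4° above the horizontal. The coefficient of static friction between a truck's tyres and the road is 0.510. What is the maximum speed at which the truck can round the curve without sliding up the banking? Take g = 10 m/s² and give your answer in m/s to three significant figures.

40.0 m/s

At the maximum speed, friction acts down the slope at its limiting value f = μN. Radially (horizontal, toward centre): N sinθ + μN cosθ = mv²/r. Vertically: N cosθ − μN sinθ = mg.
Dividing: v² = r g (sinθ + μcosθ)/(cosθ − μsinθ).
sinθ + μcosθ = 0.4909 + 0.510×0.8712 = 0.9352; cosθ − μsinθ = 0.8712 − 0.510×0.4909 = 0.6209.
v² = 106 × 10.0 × 0.9352/0.6209 = 1597 m²/s², so v = 39.96 m/s.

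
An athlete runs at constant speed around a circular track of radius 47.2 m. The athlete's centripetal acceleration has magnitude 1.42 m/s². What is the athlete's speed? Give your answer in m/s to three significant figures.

8.19 m/s

a_c = v²/r ⇒ v = √(a_c · r) = √(1.42 × 47.2) = √67.02 = 8.187 m/s.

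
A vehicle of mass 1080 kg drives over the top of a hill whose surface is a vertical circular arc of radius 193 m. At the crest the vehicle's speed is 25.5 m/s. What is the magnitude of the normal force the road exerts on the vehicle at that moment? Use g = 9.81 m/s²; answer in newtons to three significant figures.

At the crest the centripetal acceleration points downward (toward the centre of the arc), so mg − N = mv²/r.
N = m(g − v²/r) = 1080 × (9.81 − (25.5)²/193) = 1080 × (9.81 − 3.369) = 1080 × 6.441 = 6956 N.

6960 N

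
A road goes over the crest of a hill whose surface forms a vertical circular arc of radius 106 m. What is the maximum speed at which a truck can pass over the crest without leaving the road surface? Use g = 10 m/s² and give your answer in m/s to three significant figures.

32.6 m/s

At the crest the centre of the circle is below the truck, so the net downward (centripetal) force is mg − N = mv²/r.
The truck leaves the road when N → 0, giving v_max = √(g r) = √(10.0 × 106) = 32.56 m/s.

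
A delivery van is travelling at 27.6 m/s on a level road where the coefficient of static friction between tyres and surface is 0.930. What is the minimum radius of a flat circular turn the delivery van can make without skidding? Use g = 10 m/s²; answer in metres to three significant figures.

81.9 m

At the limit, μ_s m g = m v²/r, so r_min = v²/(μ_s g) = (27.6)²/(0.930 × 10.0) = 761.8/9.300 = 81.91 m.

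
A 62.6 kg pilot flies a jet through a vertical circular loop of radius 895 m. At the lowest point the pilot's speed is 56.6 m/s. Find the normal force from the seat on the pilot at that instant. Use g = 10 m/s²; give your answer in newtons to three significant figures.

At the lowest point, N points up (toward the centre) and the weight mg points down (away from the centre), so the net inward force is N − mg = mv²/r.
N = m(v²/r + g) = 62.6 × ((56.6)²/895 + 10.0) = 62.6 × (3.579 + 10.0) = 62.6 × 13.58 = 850.1 N.

850 N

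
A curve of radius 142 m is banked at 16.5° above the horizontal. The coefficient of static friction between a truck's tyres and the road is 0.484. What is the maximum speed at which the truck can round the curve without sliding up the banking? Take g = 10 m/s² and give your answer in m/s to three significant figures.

36.0 m/s

At the maximum speed, friction acts down the slope at its limiting value f = μN. Radially (horizontal, toward centre): N sinθ + μN cosθ = mv²/r. Vertically: N cosθ − μN sinθ = mg.
Dividing: v² = r g (sinθ + μcosθ)/(cosθ − μsinθ).
sinθ + μcosθ = 0.2840 + 0.484×0.9588 = 0.7481; cosθ − μsinθ = 0.9588 − 0.484×0.2840 = 0.8214.
v² = 142 × 10.0 × 0.7481/0.8214 = 1293 m²/s², so v = 35.96 m/s.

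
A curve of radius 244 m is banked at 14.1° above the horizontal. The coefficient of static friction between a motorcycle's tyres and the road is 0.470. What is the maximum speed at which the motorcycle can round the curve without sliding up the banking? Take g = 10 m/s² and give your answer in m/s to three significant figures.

At the maximum speed, friction acts down the slope at its limiting value f = μN. Radially (horizontal, toward centre): N sinθ + μN cosθ = mv²/r. Vertically: N cosθ − μN sinθ = mg.
Dividing: v² = r g (sinθ + μcosθ)/(cosθ − μsinθ).
sinθ + μcosθ = 0.2436 + 0.470×0.9699 = 0.6995; cosθ − μsinθ = 0.9699 − 0.470×0.2436 = 0.8554.
v² = 244 × 10.0 × 0.6995/0.8554 = 1995 m²/s², so v = 44.67 m/s.

44.7 m/s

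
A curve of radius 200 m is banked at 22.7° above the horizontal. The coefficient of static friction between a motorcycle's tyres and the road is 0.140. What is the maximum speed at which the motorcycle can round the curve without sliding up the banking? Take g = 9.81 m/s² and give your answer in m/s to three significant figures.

34.1 m/s

At the maximum speed, friction acts down the slope at its limiting value f = μN. Radially (horizontal, toward centre): N sinθ + μN cosθ = mv²/r. Vertically: N cosθ − μN sinθ = mg.
Dividing: v² = r g (sinθ + μcosθ)/(cosθ − μsinθ).
sinθ + μcosθ = 0.3859 + 0.140×0.9225 = 0.5151; cosθ − μsinθ = 0.9225 − 0.140×0.3859 = 0.8685.
v² = 200 × 9.81 × 0.5151/0.8685 = 1164 m²/s², so v = 34.11 m/s.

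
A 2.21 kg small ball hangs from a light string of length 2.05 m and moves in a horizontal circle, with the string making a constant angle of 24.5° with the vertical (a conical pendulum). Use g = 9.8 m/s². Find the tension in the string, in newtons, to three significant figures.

23.8 N

Vertically the bob has no acceleration, so T cosθ = mg.
T = mg/cosθ = 2.21 × 9.8 / cos 24.5° = 21.66/0.9100 = 23.80 N.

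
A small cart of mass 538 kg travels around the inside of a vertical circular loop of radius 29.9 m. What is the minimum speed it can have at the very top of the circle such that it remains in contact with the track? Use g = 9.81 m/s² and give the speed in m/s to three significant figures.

17.1 m/s

At the top, both weight mg and N point toward the centre: N + mg = mv²/r.
At minimum speed N → 0, so mg = mv_min²/r ⇒ v_min = √(g r) = √(9.81 × 29.9) = 17.13 m/s.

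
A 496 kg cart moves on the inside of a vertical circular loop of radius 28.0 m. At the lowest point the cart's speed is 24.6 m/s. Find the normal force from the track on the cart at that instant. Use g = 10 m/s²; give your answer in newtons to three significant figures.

15700 N

At the lowest point, N points up (toward the centre) and the weight mg points down (away from the centre), so the net inward force is N − mg = mv²/r.
N = m(v²/r + g) = 496 × ((24.6)²/28.0 + 10.0) = 496 × (21.61 + 10.0) = 496 × 31.61 = 15680 N.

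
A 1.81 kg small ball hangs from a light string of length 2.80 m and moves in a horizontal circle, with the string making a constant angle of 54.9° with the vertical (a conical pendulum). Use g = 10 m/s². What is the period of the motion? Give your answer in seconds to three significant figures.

2.52 s

r = L sinθ = 2.291 m. From T sinθ = mω²r and T cosθ = mg: tanθ = ω²r/g, so ω² = g tanθ / r = g/(L cosθ).
ω = √(g/(L cosθ)) = √(10.0/(2.80 × 0.5750)) = √6.211 = 2.492 rad/s.
Period = 2π/ω = 2.521 s.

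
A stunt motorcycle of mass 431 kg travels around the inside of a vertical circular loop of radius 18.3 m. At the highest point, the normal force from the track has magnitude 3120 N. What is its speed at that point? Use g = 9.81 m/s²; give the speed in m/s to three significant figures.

At the top, N + mg = mv²/r, so v = √(r(N/m + g)) = √(18.3 × (3120/431 + 9.81)) = √(18.3 × 17.05) = √312.0 = 17.66 m/s.

17.7 m/s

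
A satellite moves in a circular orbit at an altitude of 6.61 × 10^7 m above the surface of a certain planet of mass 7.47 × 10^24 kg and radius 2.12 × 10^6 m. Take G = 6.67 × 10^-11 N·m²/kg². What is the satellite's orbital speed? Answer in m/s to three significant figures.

Orbital radius r = R + h = 2.12 × 10^6 + 6.61 × 10^7 = 6.822 × 10^7 m.
Gravity supplies the centripetal force: G M m / r² = m v² / r, so v = √(GM/r).
v = √(6.67 × 10^-11 × 7.47 × 10^24 / 6.822 × 10^7) = √(7.304 × 10^6) = 2703 m/s.

2700 m/s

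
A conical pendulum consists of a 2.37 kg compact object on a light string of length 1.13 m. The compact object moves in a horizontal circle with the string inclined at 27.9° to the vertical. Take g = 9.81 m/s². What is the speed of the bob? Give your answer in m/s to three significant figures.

The radius of the circle is r = L sinθ = 1.13 × sin 27.9° = 0.5288 m.
Horizontally T sinθ = mv²/r and vertically T cosθ = mg, so tanθ = v²/(rg).
v = √(r g tanθ) = √(0.5288 × 9.81 × 0.5295) = √2.746 = 1.657 m/s.

1.66 m/s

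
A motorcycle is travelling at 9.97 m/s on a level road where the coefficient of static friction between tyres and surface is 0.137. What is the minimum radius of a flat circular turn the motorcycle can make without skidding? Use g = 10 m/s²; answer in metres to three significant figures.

72.6 m

At the limit, μ_s m g = m v²/r, so r_min = v²/(μ_s g) = (9.97)²/(0.137 × 10.0) = 99.40/1.370 = 72.56 m.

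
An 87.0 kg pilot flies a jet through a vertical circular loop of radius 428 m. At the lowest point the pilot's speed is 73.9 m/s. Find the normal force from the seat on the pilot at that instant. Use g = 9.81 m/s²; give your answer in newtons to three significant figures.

1960 N

At the lowest point, N points up (toward the centre) and the weight mg points down (away from the centre), so the net inward force is N − mg = mv²/r.
N = m(v²/r + g) = 87.0 × ((73.9)²/428 + 9.81) = 87.0 × (12.76 + 9.81) = 87.0 × 22.57 = 1964 N.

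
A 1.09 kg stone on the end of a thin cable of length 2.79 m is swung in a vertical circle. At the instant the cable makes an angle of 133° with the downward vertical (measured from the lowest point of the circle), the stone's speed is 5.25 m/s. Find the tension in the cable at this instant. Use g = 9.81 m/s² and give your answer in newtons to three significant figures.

Take the radial direction toward the centre of the circle as positive. The component of the weight along the string toward the centre is −mg cos φ (φ measured from the bottom), so Newton's second law along the string gives T − mg cos φ = m v²/r.
cos 133° = -0.6820, so T = m(v²/r + g cos φ) = 1.09 × ((5.25)²/2.79 + 9.81 × -0.6820) = 1.09 × (9.879 + (-6.690)) = 1.09 × 3.189 = 3.476 N.

3.48 N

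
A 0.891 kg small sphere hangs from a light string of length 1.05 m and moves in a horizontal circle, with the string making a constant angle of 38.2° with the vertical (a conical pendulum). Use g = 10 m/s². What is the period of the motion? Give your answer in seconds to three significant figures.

1.80 s

r = L sinθ = 0.6493 m. From T sinθ = mω²r and T cosθ = mg: tanθ = ω²r/g, so ω² = g tanθ / r = g/(L cosθ).
ω = √(g/(L cosθ)) = √(10.0/(1.05 × 0.7859)) = √12.12 = 3.481 rad/s.
Period = 2π/ω = 1.805 s.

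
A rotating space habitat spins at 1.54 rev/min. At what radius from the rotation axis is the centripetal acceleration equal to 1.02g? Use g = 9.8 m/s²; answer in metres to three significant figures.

384 m

ω = 1.54 rev/min × 2π/60 = 0.1613 rad/s.
a_c = ω²r = 1.02g ⇒ r = 1.02 × 9.8 / (0.1613)² = 9.996/0.02601 = 384.4 m.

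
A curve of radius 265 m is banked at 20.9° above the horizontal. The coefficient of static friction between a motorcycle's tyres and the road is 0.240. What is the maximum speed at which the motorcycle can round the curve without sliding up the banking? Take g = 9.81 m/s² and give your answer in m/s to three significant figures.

42.2 m/s

At the maximum speed, friction acts down the slope at its limiting value f = μN. Radially (horizontal, toward centre): N sinθ + μN cosθ = mv²/r. Vertically: N cosθ − μN sinθ = mg.
Dividing: v² = r g (sinθ + μcosθ)/(cosθ − μsinθ).
sinθ + μcosθ = 0.3567 + 0.240×0.9342 = 0.5809; cosθ − μsinθ = 0.9342 − 0.240×0.3567 = 0.8486.
v² = 265 × 9.81 × 0.5809/0.8486 = 1780 m²/s², so v = 42.19 m/s.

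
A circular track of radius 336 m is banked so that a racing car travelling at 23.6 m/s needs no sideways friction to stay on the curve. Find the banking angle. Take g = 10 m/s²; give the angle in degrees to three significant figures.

With no friction, the horizontal component of the normal force provides the centripetal force: N sinθ = mv²/r, while N cosθ = mg vertically.
Dividing: tanθ = v²/(r g) = (23.6)²/(336 × 10.0) = 557.0/3360 = 0.1658.
θ = arctan(0.1658) = 9.412°.

9.41°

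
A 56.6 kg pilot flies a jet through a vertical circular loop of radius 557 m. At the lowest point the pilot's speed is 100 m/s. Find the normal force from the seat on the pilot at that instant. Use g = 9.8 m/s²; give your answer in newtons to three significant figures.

1570 N

At the lowest point, N points up (toward the centre) and the weight mg points down (away from the centre), so the net inward force is N − mg = mv²/r.
N = m(v²/r + g) = 56.6 × ((100)²/557 + 9.8) = 56.6 × (17.95 + 9.8) = 56.6 × 27.75 = 1571 N.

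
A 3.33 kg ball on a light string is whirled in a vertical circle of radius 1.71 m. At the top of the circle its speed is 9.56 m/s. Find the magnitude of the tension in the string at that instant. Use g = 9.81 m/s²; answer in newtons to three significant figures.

At the top, both T and the weight mg point inward (toward the centre), so T + mg = mv²/r.
T = m(v²/r − g) = 3.33 × ((9.56)²/1.71 − 9.81) = 3.33 × (53.45 − 9.81) = 3.33 × 43.64 = 145.3 N.

145 N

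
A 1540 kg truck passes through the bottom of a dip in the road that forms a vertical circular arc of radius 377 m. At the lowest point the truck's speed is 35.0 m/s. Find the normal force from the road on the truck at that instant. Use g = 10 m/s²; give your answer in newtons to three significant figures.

At the lowest point, N points up (toward the centre) and the weight mg points down (away from the centre), so the net inward force is N − mg = mv²/r.
N = m(v²/r + g) = 1540 × ((35.0)²/377 + 10.0) = 1540 × (3.249 + 10.0) = 1540 × 13.25 = 20400 N.

20400 N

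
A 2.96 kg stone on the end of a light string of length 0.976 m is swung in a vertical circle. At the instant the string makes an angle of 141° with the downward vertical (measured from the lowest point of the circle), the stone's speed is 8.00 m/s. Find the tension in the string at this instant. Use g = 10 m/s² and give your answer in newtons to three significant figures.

Take the radial direction toward the centre of the circle as positive. The component of the weight along the string toward the centre is −mg cos φ (φ measured from the bottom), so Newton's second law along the string gives T − mg cos φ = m v²/r.
cos 141° = -0.7771, so T = m(v²/r + g cos φ) = 2.96 × ((8.00)²/0.976 + 10.0 × -0.7771) = 2.96 × (65.57 + (-7.771)) = 2.96 × 57.80 = 171.1 N.

171 N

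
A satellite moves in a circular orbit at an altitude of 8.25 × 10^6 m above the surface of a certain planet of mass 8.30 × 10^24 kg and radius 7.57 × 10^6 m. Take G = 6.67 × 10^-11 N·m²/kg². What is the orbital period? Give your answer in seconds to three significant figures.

r = R + h = 7.57 × 10^6 + 8.25 × 10^6 = 1.582 × 10^7 m. Gravity provides the centripetal force: G M m / r² = m v² / r ⇒ v = √(GM/r) = 5916 m/s.
T = 2πr/v = 2π × 1.582 × 10^7 / 5916 = 16800 s.

16800 s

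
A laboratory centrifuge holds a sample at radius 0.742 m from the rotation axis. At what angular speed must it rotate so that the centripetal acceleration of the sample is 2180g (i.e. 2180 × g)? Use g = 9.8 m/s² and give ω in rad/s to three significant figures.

170 rad/s

Centripetal acceleration a_c = ω²r. Setting ω²r = 2180g:
ω = √(2180g / r) = √(2180 × 9.8 / 0.742) = √28790 = 169.7 rad/s.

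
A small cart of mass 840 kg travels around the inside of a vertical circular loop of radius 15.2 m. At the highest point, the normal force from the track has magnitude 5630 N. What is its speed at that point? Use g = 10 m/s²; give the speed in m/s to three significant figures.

At the top, N + mg = mv²/r, so v = √(r(N/m + g)) = √(15.2 × (5630/840 + 10.0)) = √(15.2 × 16.70) = √253.9 = 15.93 m/s.

15.9 m/s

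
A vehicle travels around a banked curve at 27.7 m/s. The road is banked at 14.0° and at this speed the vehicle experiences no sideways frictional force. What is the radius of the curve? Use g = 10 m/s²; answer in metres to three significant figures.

308 m

Frictionless banking: tanθ = v²/(rg), so r = v²/(g tanθ).
r = (27.7)²/(10.0 × tan 14.0°) = 767.3/(10.0 × 0.2493) = 767.3/2.493 = 307.7 m.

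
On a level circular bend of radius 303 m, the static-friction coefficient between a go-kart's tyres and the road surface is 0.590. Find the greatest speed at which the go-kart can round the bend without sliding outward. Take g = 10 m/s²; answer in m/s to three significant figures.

42.3 m/s

On a flat curve, static friction is the only horizontal force, so it must supply the full centripetal force: μ_s m g = m v²/r.
Mass cancels: v_max = √(μ_s g r) = √(0.590 × 10.0 × 303) = √1788 = 42.28 m/s.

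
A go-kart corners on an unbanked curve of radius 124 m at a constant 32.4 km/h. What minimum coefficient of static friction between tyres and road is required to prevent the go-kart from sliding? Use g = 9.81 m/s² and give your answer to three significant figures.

v = 32.4/3.6 = 9.000 m/s.
Friction provides the centripetal force: μ_s m g = m v²/r, so μ_s = v²/(g r) = (9.000)²/(9.81 × 124) = 81.00/1216 = 0.06659.

0.0666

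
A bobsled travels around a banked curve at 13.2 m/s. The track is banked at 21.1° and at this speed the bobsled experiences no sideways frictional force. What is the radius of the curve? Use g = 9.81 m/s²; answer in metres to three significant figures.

Frictionless banking: tanθ = v²/(rg), so r = v²/(g tanθ).
r = (13.2)²/(9.81 × tan 21.1°) = 174.2/(9.81 × 0.3859) = 174.2/3.785 = 46.03 m.

46.0 m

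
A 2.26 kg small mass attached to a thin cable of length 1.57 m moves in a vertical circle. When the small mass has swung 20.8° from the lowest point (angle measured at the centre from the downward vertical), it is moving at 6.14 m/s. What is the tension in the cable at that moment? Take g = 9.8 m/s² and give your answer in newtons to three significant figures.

Take the radial direction toward the centre of the circle as positive. The component of the weight along the string toward the centre is −mg cos φ (φ measured from the bottom), so Newton's second law along the string gives T − mg cos φ = m v²/r.
cos 20.8° = 0.9348, so T = m(v²/r + g cos φ) = 2.26 × ((6.14)²/1.57 + 9.8 × 0.9348) = 2.26 × (24.01 + (9.161)) = 2.26 × 33.17 = 74.97 N.

75.0 N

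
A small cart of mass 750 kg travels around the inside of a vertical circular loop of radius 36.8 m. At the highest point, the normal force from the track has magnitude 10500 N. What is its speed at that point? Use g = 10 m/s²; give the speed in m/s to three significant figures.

At the top, N + mg = mv²/r, so v = √(r(N/m + g)) = √(36.8 × (10500/750 + 10.0)) = √(36.8 × 24.00) = √883.2 = 29.72 m/s.

29.7 m/s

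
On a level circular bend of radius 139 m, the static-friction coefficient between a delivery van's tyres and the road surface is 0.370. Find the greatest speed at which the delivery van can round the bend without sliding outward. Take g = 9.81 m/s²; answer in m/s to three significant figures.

Friction provides the centripetal force on a flat curve. At maximum speed it is at its limiting value: μ_s m g = m v²/r.
Mass cancels: v_max = √(μ_s g r) = √(0.370 × 9.81 × 139) = √504.5 = 22.46 m/s.

22.5 m/s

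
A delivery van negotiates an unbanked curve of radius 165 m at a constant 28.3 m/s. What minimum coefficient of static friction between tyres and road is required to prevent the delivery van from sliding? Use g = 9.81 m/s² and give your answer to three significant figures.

0.495

Friction provides the centripetal force: μ_s m g = m v²/r, so μ_s = v²/(g r) = (28.30)²/(9.81 × 165) = 800.9/1619 = 0.4948.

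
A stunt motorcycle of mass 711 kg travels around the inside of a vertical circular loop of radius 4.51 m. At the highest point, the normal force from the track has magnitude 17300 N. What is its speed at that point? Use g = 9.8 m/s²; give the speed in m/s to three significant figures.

At the top, N + mg = mv²/r, so v = √(r(N/m + g)) = √(4.51 × (17300/711 + 9.8)) = √(4.51 × 34.13) = √153.9 = 12.41 m/s.

12.4 m/s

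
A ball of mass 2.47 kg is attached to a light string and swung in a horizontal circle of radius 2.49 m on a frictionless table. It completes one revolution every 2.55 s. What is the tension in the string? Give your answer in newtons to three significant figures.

v = 2πr/T = 2π × 2.49/2.55 = 6.135 m/s.
The tension is the only horizontal force, so it supplies the full centripetal force: T = m v²/r = 2.47 × (6.135)²/2.49 = 2.47 × 37.64/2.49 = 37.34 N.

37.3 N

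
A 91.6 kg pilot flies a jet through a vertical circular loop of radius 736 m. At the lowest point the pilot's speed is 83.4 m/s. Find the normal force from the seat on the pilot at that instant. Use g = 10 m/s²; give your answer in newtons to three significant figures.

1780 N

At the lowest point, N points up (toward the centre) and the weight mg points down (away from the centre), so the net inward force is N − mg = mv²/r.
N = m(v²/r + g) = 91.6 × ((83.4)²/736 + 10.0) = 91.6 × (9.450 + 10.0) = 91.6 × 19.45 = 1782 N.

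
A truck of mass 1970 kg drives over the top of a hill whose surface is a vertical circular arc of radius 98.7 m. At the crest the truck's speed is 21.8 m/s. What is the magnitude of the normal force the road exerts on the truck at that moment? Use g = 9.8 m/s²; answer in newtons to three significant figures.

At the crest the centripetal acceleration points downward (toward the centre of the arc), so mg − N = mv²/r.
N = m(g − v²/r) = 1970 × (9.8 − (21.8)²/98.7) = 1970 × (9.8 − 4.815) = 1970 × 4.985 = 9820 N.

9820 N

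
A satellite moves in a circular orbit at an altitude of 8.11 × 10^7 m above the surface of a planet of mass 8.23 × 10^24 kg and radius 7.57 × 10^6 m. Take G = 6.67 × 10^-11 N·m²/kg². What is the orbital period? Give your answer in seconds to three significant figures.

r = R + h = 7.57 × 10^6 + 8.11 × 10^7 = 8.867 × 10^7 m. Gravity provides the centripetal force: G M m / r² = m v² / r ⇒ v = √(GM/r) = 2488 m/s.
T = 2πr/v = 2π × 8.867 × 10^7 / 2488 = 223900 s.

224000 s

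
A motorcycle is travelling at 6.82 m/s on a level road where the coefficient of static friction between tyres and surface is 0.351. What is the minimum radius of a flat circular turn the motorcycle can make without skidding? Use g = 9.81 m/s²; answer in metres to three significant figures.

13.5 m

At the limit, μ_s m g = m v²/r, so r_min = v²/(μ_s g) = (6.82)²/(0.351 × 9.81) = 46.51/3.443 = 13.51 m.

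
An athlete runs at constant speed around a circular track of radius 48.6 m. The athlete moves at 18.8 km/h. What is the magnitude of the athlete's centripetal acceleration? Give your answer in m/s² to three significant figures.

0.561 m/s²

v = 18.8 km/h = 18.8/3.6 = 5.222 m/s.
a_c = v²/r = (5.222)²/48.6 = 27.27/48.6 = 0.5611 m/s².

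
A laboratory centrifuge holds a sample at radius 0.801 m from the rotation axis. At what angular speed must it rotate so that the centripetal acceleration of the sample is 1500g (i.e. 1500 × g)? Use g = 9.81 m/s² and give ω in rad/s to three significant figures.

Centripetal acceleration a_c = ω²r. Setting ω²r = 1500g:
ω = √(1500g / r) = √(1500 × 9.81 / 0.801) = √18370 = 135.5 rad/s.

136 rad/s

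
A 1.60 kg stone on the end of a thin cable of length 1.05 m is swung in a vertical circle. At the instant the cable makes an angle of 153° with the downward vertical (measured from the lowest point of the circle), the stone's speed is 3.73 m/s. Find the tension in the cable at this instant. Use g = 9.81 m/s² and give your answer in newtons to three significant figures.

7.22 N

Take the radial direction toward the centre of the circle as positive. The component of the weight along the string toward the centre is −mg cos φ (φ measured from the bottom), so Newton's second law along the string gives T − mg cos φ = m v²/r.
cos 153° = -0.8910, so T = m(v²/r + g cos φ) = 1.60 × ((3.73)²/1.05 + 9.81 × -0.8910) = 1.60 × (13.25 + (-8.741)) = 1.60 × 4.510 = 7.215 N.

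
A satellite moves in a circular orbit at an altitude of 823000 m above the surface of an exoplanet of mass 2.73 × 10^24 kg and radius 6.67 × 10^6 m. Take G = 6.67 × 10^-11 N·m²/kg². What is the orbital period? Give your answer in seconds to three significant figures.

9550 s

r = R + h = 6.67 × 10^6 + 823000 = 7.493 × 10^6 m. Gravity provides the centripetal force: G M m / r² = m v² / r ⇒ v = √(GM/r) = 4930 m/s.
T = 2πr/v = 2π × 7.493 × 10^6 / 4930 = 9550 s.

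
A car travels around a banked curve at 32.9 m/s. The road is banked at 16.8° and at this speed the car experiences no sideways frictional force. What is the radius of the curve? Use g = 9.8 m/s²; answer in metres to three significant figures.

Frictionless banking: tanθ = v²/(rg), so r = v²/(g tanθ).
r = (32.9)²/(9.8 × tan 16.8°) = 1082/(9.8 × 0.3019) = 1082/2.959 = 365.8 m.

366 m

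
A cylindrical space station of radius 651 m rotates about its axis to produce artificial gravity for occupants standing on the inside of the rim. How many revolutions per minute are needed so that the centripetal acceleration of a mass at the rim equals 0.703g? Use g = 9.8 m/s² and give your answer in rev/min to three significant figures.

Require ω²r = 0.703g, so ω = √(0.703 × 9.8/651) = 0.1029 rad/s.
In rev/min: ω × 60/(2π) = 0.1029 × 60/(2π) = 0.9824 rev/min.

0.982 rev/min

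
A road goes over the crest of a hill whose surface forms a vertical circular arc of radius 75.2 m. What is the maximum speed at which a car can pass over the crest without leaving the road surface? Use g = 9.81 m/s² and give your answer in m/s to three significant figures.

27.2 m/s

At the crest the centre of the circle is below the car, so the net downward (centripetal) force is mg − N = mv²/r.
The car leaves the road when N → 0, giving v_max = √(g r) = √(9.81 × 75.2) = 27.16 m/s.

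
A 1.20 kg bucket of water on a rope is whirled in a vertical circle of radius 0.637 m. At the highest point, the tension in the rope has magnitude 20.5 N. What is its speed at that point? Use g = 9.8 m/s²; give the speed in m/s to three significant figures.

4.14 m/s

At the top, T + mg = mv²/r, so v = √(r(T/m + g)) = √(0.637 × (20.5/1.20 + 9.8)) = √(0.637 × 26.88) = √17.12 = 4.138 m/s.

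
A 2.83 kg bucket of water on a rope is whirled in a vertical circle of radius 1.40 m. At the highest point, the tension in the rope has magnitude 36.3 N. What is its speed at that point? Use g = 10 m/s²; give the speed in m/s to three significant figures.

5.65 m/s

At the top, T + mg = mv²/r, so v = √(r(T/m + g)) = √(1.40 × (36.3/2.83 + 10.0)) = √(1.40 × 22.83) = √31.96 = 5.653 m/s.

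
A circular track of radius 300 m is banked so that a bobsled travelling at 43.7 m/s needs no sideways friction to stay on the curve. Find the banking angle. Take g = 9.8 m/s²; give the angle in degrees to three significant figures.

For a frictionless banked turn: horizontally N sinθ = mv²/r and vertically N cosθ = mg.
Dividing: tanθ = v²/(r g) = (43.7)²/(300 × 9.8) = 1910/2940 = 0.6496.
θ = arctan(0.6496) = 33.01°.

33.0°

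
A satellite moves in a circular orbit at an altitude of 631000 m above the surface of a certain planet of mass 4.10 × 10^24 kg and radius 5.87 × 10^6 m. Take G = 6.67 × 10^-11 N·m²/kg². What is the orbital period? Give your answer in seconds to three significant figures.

6300 s

r = R + h = 5.87 × 10^6 + 631000 = 6.501 × 10^6 m. Gravity provides the centripetal force: G M m / r² = m v² / r ⇒ v = √(GM/r) = 6486 m/s.
T = 2πr/v = 2π × 6.501 × 10^6 / 6486 = 6298 s.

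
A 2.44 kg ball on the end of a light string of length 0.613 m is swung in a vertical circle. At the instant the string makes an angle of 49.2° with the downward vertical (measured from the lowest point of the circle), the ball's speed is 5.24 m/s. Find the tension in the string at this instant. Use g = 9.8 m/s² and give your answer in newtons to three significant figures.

Take the radial direction toward the centre of the circle as positive. The component of the weight along the string toward the centre is −mg cos φ (φ measured from the bottom), so Newton's second law along the string gives T − mg cos φ = m v²/r.
cos 49.2° = 0.6534, so T = m(v²/r + g cos φ) = 2.44 × ((5.24)²/0.613 + 9.8 × 0.6534) = 2.44 × (44.79 + (6.404)) = 2.44 × 51.20 = 124.9 N.

125 N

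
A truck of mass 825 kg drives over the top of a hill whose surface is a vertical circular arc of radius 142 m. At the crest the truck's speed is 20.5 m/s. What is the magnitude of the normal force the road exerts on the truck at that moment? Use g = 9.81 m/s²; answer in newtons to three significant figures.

At the crest the centripetal acceleration points downward (toward the centre of the arc), so mg − N = mv²/r.
N = m(g − v²/r) = 825 × (9.81 − (20.5)²/142) = 825 × (9.81 − 2.960) = 825 × 6.850 = 5652 N.

5650 N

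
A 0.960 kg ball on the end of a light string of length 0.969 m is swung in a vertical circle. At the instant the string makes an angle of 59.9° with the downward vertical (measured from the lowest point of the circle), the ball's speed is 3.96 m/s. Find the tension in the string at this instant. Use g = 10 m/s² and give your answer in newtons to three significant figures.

Take the radial direction toward the centre of the circle as positive. The component of the weight along the string toward the centre is −mg cos φ (φ measured from the bottom), so Newton's second law along the string gives T − mg cos φ = m v²/r.
cos 59.9° = 0.5015, so T = m(v²/r + g cos φ) = 0.960 × ((3.96)²/0.969 + 10.0 × 0.5015) = 0.960 × (16.18 + (5.015)) = 0.960 × 21.20 = 20.35 N.

20.4 N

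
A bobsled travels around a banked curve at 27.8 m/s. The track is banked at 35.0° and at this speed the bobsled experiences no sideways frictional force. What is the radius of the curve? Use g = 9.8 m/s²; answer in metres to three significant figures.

113 m

Frictionless banking: tanθ = v²/(rg), so r = v²/(g tanθ).
r = (27.8)²/(9.8 × tan 35.0°) = 772.8/(9.8 × 0.7002) = 772.8/6.862 = 112.6 m.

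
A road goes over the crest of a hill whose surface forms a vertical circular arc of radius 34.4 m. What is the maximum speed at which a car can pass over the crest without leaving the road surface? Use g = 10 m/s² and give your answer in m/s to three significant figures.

At the crest the centre of the circle is below the car, so the net downward (centripetal) force is mg − N = mv²/r.
The car leaves the road when N → 0, giving v_max = √(g r) = √(10.0 × 34.4) = 18.55 m/s.

18.5 m/s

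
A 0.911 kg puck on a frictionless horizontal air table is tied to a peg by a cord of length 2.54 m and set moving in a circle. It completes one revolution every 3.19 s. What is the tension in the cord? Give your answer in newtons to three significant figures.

v = 2πr/T = 2π × 2.54/3.19 = 5.003 m/s.
The tension is the only horizontal force, so it supplies the full centripetal force: T = m v²/r = 0.911 × (5.003)²/2.54 = 0.911 × 25.03/2.54 = 8.977 N.

8.98 N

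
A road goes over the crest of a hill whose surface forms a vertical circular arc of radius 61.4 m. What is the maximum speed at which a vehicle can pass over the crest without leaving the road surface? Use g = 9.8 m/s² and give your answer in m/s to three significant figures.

24.5 m/s

At the crest the centre of the circle is below the vehicle, so the net downward (centripetal) force is mg − N = mv²/r.
The vehicle leaves the road when N → 0, giving v_max = √(g r) = √(9.8 × 61.4) = 24.53 m/s.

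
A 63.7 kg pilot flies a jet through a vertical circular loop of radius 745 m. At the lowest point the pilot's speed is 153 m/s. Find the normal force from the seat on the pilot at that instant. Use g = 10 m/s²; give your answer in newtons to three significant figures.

At the lowest point, N points up (toward the centre) and the weight mg points down (away from the centre), so the net inward force is N − mg = mv²/r.
N = m(v²/r + g) = 63.7 × ((153)²/745 + 10.0) = 63.7 × (31.42 + 10.0) = 63.7 × 41.42 = 2639 N.

2640 N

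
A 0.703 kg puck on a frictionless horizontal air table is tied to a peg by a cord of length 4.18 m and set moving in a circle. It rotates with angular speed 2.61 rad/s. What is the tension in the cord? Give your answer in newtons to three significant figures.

v = ωr = 2.61 × 4.18 = 10.91 m/s.
The tension is the only horizontal force, so it supplies the full centripetal force: T = m v²/r = 0.703 × (10.91)²/4.18 = 0.703 × 119.0/4.18 = 20.02 N.

20.0 N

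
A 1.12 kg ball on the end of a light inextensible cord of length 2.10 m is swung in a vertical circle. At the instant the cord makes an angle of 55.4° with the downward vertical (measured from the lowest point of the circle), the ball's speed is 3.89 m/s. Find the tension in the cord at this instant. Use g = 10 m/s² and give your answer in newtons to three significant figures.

Take the radial direction toward the centre of the circle as positive. The component of the weight along the string toward the centre is −mg cos φ (φ measured from the bottom), so Newton's second law along the string gives T − mg cos φ = m v²/r.
cos 55.4° = 0.5678, so T = m(v²/r + g cos φ) = 1.12 × ((3.89)²/2.10 + 10.0 × 0.5678) = 1.12 × (7.206 + (5.678)) = 1.12 × 12.88 = 14.43 N.

14.4 N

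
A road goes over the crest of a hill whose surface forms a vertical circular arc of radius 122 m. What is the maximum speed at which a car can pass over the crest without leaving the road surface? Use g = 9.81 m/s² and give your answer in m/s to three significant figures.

34.6 m/s

At the crest the centre of the circle is below the car, so the net downward (centripetal) force is mg − N = mv²/r.
The car leaves the road when N → 0, giving v_max = √(g r) = √(9.81 × 122) = 34.60 m/s.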